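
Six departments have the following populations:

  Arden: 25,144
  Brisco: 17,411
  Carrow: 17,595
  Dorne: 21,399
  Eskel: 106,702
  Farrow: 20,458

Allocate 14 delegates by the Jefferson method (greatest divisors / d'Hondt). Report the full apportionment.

Standard divisor 208709/14 ≈ 14907.786; standard quotas: Arden 1.687, Brisco 1.168, Carrow 1.180, Dorne 1.435, Eskel 7.157, Farrow 1.372.
Rounding down gives 1, 1, 1, 1, 7, 1 = 12 seats, so the divisor must be adjusted.
With modified divisor 12200: modified quotas Arden 2.061, Brisco 1.427, Carrow 1.442, Dorne 1.754, Eskel 8.746, Farrow 1.677.
Rounding down: Arden 2, Brisco 1, Carrow 1, Dorne 1, Eskel 8, Farrow 1 (total 14).

Arden 2, Brisco 1, Carrow 1, Dorne 1, Eskel 8, Farrow 1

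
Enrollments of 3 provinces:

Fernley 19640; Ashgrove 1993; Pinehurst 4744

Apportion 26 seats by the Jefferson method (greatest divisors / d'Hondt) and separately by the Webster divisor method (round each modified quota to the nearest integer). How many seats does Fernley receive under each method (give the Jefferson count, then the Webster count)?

20 and 19

Jefferson: Fernley 20, Ashgrove 2, Pinehurst 4.
Webster: Fernley 19, Ashgrove 2, Pinehurst 5.
Fernley gets 20 under Jefferson and 19 under Webster.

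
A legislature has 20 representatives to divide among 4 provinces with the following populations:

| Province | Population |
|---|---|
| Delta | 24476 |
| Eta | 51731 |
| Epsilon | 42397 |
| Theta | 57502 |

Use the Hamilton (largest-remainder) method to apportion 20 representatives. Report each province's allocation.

Delta: 3, Eta: 6, Epsilon: 5, Theta: 6

Standard divisor: 176106 ÷ 20 ≈ 8805.3.
Standard quotas: Delta 2.7797, Eta 5.8750, Epsilon 4.8149, Theta 6.5304.
Lower quotas: Delta 2, Eta 5, Epsilon 4, Theta 6 (sum 17, leaving 3 seats).
Remainders in descending order: Eta 0.8750, Epsilon 0.8149, Delta 0.7797, Theta 0.5304.
The surplus seats go to Eta, Epsilon, Delta.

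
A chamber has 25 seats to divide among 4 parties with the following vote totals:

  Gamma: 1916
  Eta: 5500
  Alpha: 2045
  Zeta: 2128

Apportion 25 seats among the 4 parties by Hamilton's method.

Standard divisor: 11589 ÷ 25 ≈ 463.56.
Standard quotas: Gamma 4.1332, Eta 11.8647, Alpha 4.4115, Zeta 4.5906.
Lower quotas: Gamma 4, Eta 11, Alpha 4, Zeta 4 (sum 23, leaving 2 seats).
Remainders in descending order: Eta 0.8647, Zeta 0.5906, Alpha 0.4115, Gamma 0.1332.
Largest remainders: Eta, Zeta receive the extra seats.

Gamma 4, Eta 12, Alpha 4, Zeta 5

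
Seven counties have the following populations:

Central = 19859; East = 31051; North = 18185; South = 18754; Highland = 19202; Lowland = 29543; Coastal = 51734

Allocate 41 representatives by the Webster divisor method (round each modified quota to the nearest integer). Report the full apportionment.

Central 4, East 7, North 4, South 4, Highland 4, Lowland 7, Coastal 11

Standard divisor 188328/41 ≈ 4593.366; standard quotas: Central 4.323, East 6.760, North 3.959, South 4.083, Highland 4.180, Lowland 6.432, Coastal 11.263.
Rounding to the nearest integer gives 4, 7, 4, 4, 4, 6, 11 = 40 seats, so the divisor must be adjusted.
With modified divisor 4520: modified quotas Central 4.394, East 6.870, North 4.023, South 4.149, Highland 4.248, Lowland 6.536, Coastal 11.446.
Rounding to the nearest integer: Central 4, East 7, North 4, South 4, Highland 4, Lowland 7, Coastal 11 (total 41).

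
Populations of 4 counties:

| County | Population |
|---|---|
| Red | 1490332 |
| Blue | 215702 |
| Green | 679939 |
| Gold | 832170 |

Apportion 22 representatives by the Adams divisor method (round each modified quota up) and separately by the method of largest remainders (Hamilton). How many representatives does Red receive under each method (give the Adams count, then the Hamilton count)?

Adams: Red 9, Blue 2, Green 5, Gold 6.
Hamilton: Red 10, Blue 1, Green 5, Gold 6.
Red gets 9 under Adams and 10 under Hamilton.

9 and 10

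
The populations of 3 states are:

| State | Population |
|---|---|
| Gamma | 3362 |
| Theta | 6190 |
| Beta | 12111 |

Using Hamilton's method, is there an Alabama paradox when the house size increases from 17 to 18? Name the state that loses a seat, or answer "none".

At 17 seats: Gamma 3, Theta 5, Beta 9.
At 18 seats: Gamma 3, Theta 5, Beta 10.
No state's allocation decreased.

none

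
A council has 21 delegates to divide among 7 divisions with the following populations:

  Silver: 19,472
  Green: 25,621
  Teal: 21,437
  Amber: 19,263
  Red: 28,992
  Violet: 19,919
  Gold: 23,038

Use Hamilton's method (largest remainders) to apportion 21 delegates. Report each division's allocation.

Silver 3, Green 3, Teal 3, Amber 2, Red 4, Violet 3, Gold 3

The standard divisor is 157742/21 ≈ 7511.524.
Standard quotas: Silver 2.5923, Green 3.4109, Teal 2.8539, Amber 2.5645, Red 3.8597, Violet 2.6518, Gold 3.0670.
Lower quotas: Silver 2, Green 3, Teal 2, Amber 2, Red 3, Violet 2, Gold 3 (sum 17, leaving 4 seats).
Remainders in descending order: Red 0.8597, Teal 0.8539, Violet 0.6518, Silver 0.5923, Amber 0.5645, Green 0.4109, Gold 0.0670.
Largest remainders: Red, Teal, Violet, Silver receive the extra seats.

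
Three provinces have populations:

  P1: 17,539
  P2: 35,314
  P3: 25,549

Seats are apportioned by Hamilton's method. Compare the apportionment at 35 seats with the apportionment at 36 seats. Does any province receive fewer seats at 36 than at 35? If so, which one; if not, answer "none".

none

At 35 seats: P1 8, P2 16, P3 11.
At 36 seats: P1 8, P2 16, P3 12.
No province's allocation decreased.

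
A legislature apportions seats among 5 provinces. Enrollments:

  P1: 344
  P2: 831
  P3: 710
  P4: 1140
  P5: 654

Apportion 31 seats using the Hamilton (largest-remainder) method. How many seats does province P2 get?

Standard divisor: 3679 ÷ 31 ≈ 118.677.
Standard quotas: P1 2.899, P2 7.002, P3 5.983, P4 9.606, P5 5.511.
Lower quotas: P1 2, P2 7, P3 5, P4 9, P5 5 (sum 28, leaving 3 seats).
Remainders in descending order: P3 0.983, P1 0.899, P4 0.606, P5 0.511, P2 0.002.
The surplus seats go to P3, P1, P4.
P2 receives 7.

7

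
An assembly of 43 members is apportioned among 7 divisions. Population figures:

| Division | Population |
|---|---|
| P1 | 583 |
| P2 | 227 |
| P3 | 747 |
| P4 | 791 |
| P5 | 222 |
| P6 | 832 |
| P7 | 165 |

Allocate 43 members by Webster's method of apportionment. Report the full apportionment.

P1: 7, P2: 3, P3: 9, P4: 9, P5: 3, P6: 10, P7: 2

Standard divisor 3567/43 ≈ 82.953; standard quotas: P1 7.028, P2 2.736, P3 9.005, P4 9.535, P5 2.676, P6 10.030, P7 1.989.
Rounding to the nearest integer gives 7, 3, 9, 10, 3, 10, 2 = 44 seats, so the divisor must be adjusted.
With modified divisor 85: modified quotas P1 6.859, P2 2.671, P3 8.788, P4 9.306, P5 2.612, P6 9.788, P7 1.941.
Rounding to the nearest integer: P1 7, P2 3, P3 9, P4 9, P5 3, P6 10, P7 2 (total 43).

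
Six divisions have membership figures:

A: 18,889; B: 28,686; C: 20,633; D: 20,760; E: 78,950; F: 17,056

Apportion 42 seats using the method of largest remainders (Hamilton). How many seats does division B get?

6

Standard divisor: 184974 ÷ 42 ≈ 4404.143.
Standard quotas: A 4.2889, B 6.5134, C 4.6849, D 4.7137, E 17.9263, F 3.8727.
Lower quotas: A 4, B 6, C 4, D 4, E 17, F 3 (sum 38, leaving 4 seats).
Remainders in descending order: E 0.9263, F 0.8727, D 0.7137, C 0.6849, B 0.5134, A 0.2889.
The surplus seats go to E, F, D, C.
B receives 6.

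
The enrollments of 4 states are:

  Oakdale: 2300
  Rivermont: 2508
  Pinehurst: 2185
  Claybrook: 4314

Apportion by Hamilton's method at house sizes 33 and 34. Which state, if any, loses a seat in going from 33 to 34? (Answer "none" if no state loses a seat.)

At 33 seats: Oakdale 7, Rivermont 7, Pinehurst 6, Claybrook 13.
At 34 seats: Oakdale 7, Rivermont 7, Pinehurst 7, Claybrook 13.
No state's allocation decreased.

none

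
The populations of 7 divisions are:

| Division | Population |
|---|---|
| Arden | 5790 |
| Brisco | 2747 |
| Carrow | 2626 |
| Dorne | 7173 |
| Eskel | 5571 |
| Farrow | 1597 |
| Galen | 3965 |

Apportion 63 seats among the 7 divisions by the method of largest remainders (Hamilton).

Arden=12, Brisco=6, Carrow=6, Dorne=15, Eskel=12, Farrow=3, Galen=9

The standard divisor is 29469/63 ≈ 467.762.
Standard quotas: Arden 12.3781, Brisco 5.8726, Carrow 5.6140, Dorne 15.3347, Eskel 11.9099, Farrow 3.4141, Galen 8.4765.
Lower quotas: Arden 12, Brisco 5, Carrow 5, Dorne 15, Eskel 11, Farrow 3, Galen 8 (sum 59, leaving 4 seats).
Remainders in descending order: Eskel 0.9099, Brisco 0.8726, Carrow 0.6140, Galen 0.4765, Farrow 0.4141, Arden 0.3781, Dorne 0.3347.
The surplus seats go to Eskel, Brisco, Carrow, Galen.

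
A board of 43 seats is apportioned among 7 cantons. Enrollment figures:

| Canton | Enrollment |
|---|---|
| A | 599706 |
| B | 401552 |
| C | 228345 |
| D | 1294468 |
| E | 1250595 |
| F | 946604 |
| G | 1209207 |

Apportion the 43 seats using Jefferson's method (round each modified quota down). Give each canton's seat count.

Standard divisor 5930477/43 ≈ 137918.07; standard quotas: A 4.348, B 2.912, C 1.656, D 9.386, E 9.068, F 6.864, G 8.768.
Rounding down gives 4, 2, 1, 9, 9, 6, 8 = 39 seats, so the divisor must be adjusted.
With modified divisor 127300: modified quotas A 4.711, B 3.154, C 1.794, D 10.169, E 9.824, F 7.436, G 9.499.
Rounding down: A 4, B 3, C 1, D 10, E 9, F 7, G 9 (total 43).

A: 4, B: 3, C: 1, D: 10, E: 9, F: 7, G: 9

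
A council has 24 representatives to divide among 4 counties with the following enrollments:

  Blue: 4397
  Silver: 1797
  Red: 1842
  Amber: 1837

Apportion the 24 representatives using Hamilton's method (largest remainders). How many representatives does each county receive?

The standard divisor is 9873/24 ≈ 411.375.
Standard quotas: Blue 10.689, Silver 4.368, Red 4.478, Amber 4.466.
Lower quotas: Blue 10, Silver 4, Red 4, Amber 4 (sum 22, leaving 2 seats).
Remainders in descending order: Blue 0.689, Red 0.478, Amber 0.466, Silver 0.368.
The surplus seats go to Blue, Red.

Blue 11, Silver 4, Red 5, Amber 4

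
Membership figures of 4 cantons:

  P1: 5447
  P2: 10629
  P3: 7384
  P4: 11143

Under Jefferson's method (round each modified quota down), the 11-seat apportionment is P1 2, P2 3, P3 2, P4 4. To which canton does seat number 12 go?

Priority for the next seat is population ÷ (current seats + 1).
Priorities: P1 1815.667, P2 2657.250, P3 2461.333, P4 2228.600.
Highest priority: P2.

P2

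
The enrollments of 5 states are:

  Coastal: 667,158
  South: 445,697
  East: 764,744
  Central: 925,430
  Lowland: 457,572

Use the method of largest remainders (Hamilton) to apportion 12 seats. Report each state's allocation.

Coastal: 2, South: 2, East: 3, Central: 3, Lowland: 2

Standard divisor: 3260601 ÷ 12 ≈ 271716.75.
Standard quotas: Coastal 2.4553, South 1.6403, East 2.8145, Central 3.4059, Lowland 1.6840.
Lower quotas: Coastal 2, South 1, East 2, Central 3, Lowland 1 (sum 9, leaving 3 seats).
Remainders in descending order: East 0.8145, Lowland 0.6840, South 0.6403, Coastal 0.4553, Central 0.4059.
The surplus seats go to East, Lowland, South.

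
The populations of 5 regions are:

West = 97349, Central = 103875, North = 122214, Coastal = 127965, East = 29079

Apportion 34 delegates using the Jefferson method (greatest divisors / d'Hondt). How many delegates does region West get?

Standard divisor 480482/34 ≈ 14131.824; standard quotas: West 6.889, Central 7.350, North 8.648, Coastal 9.055, East 2.058.
Rounding down gives 6, 7, 8, 9, 2 = 32 seats, so the divisor must be adjusted.
With modified divisor 13300: modified quotas West 7.319, Central 7.810, North 9.189, Coastal 9.621, East 2.186.
Rounding down: West 7, Central 7, North 9, Coastal 9, East 2 (total 34).
West receives 7.

7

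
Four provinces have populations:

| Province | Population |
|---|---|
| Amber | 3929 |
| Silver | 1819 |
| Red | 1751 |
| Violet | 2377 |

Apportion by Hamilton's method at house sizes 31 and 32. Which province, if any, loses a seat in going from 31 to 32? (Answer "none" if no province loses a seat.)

Red

At 31 seats: Amber 12, Silver 6, Red 6, Violet 7.
At 32 seats: Amber 13, Silver 6, Red 5, Violet 8.
Red drops from 6 to 5.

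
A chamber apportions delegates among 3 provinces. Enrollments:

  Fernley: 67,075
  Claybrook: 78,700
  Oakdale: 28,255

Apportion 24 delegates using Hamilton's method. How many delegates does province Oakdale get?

4

Total 174030; standard divisor 174030/24 ≈ 7251.25.
Standard quotas: Fernley 9.2501, Claybrook 10.8533, Oakdale 3.8966.
Lower quotas: Fernley 9, Claybrook 10, Oakdale 3 (sum 22, leaving 2 seats).
Remainders in descending order: Oakdale 0.8966, Claybrook 0.8533, Fernley 0.2501.
The surplus seats go to Oakdale, Claybrook.
Oakdale receives 4.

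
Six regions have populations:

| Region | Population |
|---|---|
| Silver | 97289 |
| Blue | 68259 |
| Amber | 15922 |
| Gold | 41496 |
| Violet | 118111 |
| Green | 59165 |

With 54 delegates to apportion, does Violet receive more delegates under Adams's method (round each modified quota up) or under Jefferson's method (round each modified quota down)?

Jefferson

Adams: Silver 13, Blue 9, Amber 3, Gold 6, Violet 15, Green 8.
Jefferson: Silver 14, Blue 9, Amber 2, Gold 5, Violet 16, Green 8.
Violet gets 15 under Adams and 16 under Jefferson.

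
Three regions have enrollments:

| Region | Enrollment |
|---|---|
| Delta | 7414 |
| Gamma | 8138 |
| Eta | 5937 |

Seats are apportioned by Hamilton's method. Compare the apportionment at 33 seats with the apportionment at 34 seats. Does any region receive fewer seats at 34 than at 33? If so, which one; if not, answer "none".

At 33 seats: Delta 11, Gamma 13, Eta 9.
At 34 seats: Delta 12, Gamma 13, Eta 9.
No region's allocation decreased.

none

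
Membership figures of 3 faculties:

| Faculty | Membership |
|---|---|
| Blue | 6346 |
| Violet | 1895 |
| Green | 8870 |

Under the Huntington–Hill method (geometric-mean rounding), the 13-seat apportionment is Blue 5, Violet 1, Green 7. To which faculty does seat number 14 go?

Priority for the next seat is population ÷ (√(s·(s+1))).
Priorities: Blue 1158.616, Violet 1339.967, Green 1185.304.
Highest priority: Violet.

Violet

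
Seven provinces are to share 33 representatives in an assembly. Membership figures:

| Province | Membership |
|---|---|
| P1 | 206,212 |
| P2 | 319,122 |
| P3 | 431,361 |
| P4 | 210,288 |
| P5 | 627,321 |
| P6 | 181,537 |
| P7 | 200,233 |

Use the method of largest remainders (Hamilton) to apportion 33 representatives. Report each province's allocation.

The standard divisor is 2176074/33 ≈ 65941.636.
Standard quotas: P1 3.1272, P2 4.8395, P3 6.5416, P4 3.1890, P5 9.5133, P6 2.7530, P7 3.0365.
Lower quotas: P1 3, P2 4, P3 6, P4 3, P5 9, P6 2, P7 3 (sum 30, leaving 3 seats).
Remainders in descending order: P2 0.8395, P6 0.7530, P3 0.5416, P5 0.5133, P4 0.1890, P1 0.1272, P7 0.0365.
The surplus seats go to P2, P6, P3.

P1: 3, P2: 5, P3: 7, P4: 3, P5: 9, P6: 3, P7: 3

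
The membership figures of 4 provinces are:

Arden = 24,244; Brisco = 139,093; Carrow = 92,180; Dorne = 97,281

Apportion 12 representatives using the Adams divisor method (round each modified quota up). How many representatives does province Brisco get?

Standard divisor 352798/12 ≈ 29399.833; standard quotas: Arden 0.825, Brisco 4.731, Carrow 3.135, Dorne 3.309.
Rounding up gives 1, 5, 4, 4 = 14 seats, so the divisor must be adjusted.
With modified divisor 33600: modified quotas Arden 0.722, Brisco 4.140, Carrow 2.743, Dorne 2.895.
Rounding up: Arden 1, Brisco 5, Carrow 3, Dorne 3 (total 12).
Brisco receives 5.

5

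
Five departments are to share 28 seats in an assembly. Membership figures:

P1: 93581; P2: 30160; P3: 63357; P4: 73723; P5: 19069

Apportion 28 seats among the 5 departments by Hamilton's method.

P1 9; P2 3; P3 6; P4 8; P5 2

The standard divisor is 279890/28 ≈ 9996.071.
Standard quotas: P1 9.3618, P2 3.0172, P3 6.3382, P4 7.3752, P5 1.9076.
Lower quotas: P1 9, P2 3, P3 6, P4 7, P5 1 (sum 26, leaving 2 seats).
Remainders in descending order: P5 0.9076, P4 0.3752, P1 0.3618, P3 0.3382, P2 0.0172.
Largest remainders: P5, P4 receive the extra seats.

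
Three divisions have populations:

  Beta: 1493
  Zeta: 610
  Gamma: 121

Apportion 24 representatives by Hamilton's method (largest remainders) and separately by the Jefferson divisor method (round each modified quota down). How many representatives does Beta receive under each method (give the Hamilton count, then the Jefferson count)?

16 and 17

Hamilton: Beta 16, Zeta 7, Gamma 1.
Jefferson: Beta 17, Zeta 6, Gamma 1.
Beta gets 16 under Hamilton and 17 under Jefferson.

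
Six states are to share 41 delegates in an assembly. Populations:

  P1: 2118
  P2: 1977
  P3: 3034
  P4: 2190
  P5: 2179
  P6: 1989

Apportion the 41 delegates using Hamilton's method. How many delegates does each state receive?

P1=6, P2=6, P3=9, P4=7, P5=7, P6=6

Total 13487; standard divisor 13487/41 ≈ 328.951.
Standard quotas: P1 6.439, P2 6.010, P3 9.223, P4 6.658, P5 6.624, P6 6.046.
Lower quotas: P1 6, P2 6, P3 9, P4 6, P5 6, P6 6 (sum 39, leaving 2 seats).
Remainders in descending order: P4 0.658, P5 0.624, P1 0.439, P3 0.223, P6 0.046, P2 0.010.
Largest remainders: P4, P5 receive the extra seats.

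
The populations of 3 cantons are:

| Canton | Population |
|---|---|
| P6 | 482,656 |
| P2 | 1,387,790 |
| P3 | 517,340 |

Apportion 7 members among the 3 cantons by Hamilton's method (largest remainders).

P6 1, P2 4, P3 2

Total 2387786; standard divisor 2387786/7 ≈ 341112.286.
Standard quotas: P6 1.4149, P2 4.0684, P3 1.5166.
Lower quotas: P6 1, P2 4, P3 1 (sum 6, leaving 1 seat).
Remainders in descending order: P3 0.5166, P6 0.4149, P2 0.0684.
Largest remainder: P3 receives the extra seat.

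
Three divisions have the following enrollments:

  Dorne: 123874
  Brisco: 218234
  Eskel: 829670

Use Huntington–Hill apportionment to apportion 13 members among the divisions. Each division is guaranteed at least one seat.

With divisor 88343: modified quotas Dorne 1.402, Brisco 2.470, Eskel 9.391.
Geometric-mean thresholds: Dorne √(1·2)=1.414, Brisco √(2·3)=2.449, Eskel √(9·10)=9.487.
Each quota rounded against its threshold gives Dorne 1, Brisco 3, Eskel 9 (total 13).

Dorne=1; Brisco=3; Eskel=9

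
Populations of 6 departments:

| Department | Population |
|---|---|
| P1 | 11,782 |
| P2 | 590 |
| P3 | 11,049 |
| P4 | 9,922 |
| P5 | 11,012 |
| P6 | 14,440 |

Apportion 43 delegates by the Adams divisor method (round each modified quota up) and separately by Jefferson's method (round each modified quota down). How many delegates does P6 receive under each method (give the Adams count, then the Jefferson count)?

10 and 11

Adams: P1 9, P2 1, P3 8, P4 7, P5 8, P6 10.
Jefferson: P1 9, P2 0, P3 8, P4 7, P5 8, P6 11.
P6 gets 10 under Adams and 11 under Jefferson.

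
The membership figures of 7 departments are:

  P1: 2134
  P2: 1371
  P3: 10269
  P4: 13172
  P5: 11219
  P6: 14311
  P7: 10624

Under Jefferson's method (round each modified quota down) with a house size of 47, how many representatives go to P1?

1

Standard divisor 63100/47 ≈ 1342.553; standard quotas: P1 1.590, P2 1.021, P3 7.649, P4 9.811, P5 8.356, P6 10.660, P7 7.913.
Rounding down gives 1, 1, 7, 9, 8, 10, 7 = 43 seats, so the divisor must be adjusted.
With modified divisor 1270: modified quotas P1 1.680, P2 1.080, P3 8.086, P4 10.372, P5 8.834, P6 11.269, P7 8.365.
Rounding down: P1 1, P2 1, P3 8, P4 10, P5 8, P6 11, P7 8 (total 47).
P1 receives 1.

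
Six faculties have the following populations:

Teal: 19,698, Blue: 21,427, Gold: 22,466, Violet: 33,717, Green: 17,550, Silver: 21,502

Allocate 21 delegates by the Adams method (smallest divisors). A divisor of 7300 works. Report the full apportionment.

Teal 3, Blue 3, Gold 4, Violet 5, Green 3, Silver 3

With modified divisor 7300: modified quotas Teal 2.698, Blue 2.935, Gold 3.078, Violet 4.619, Green 2.404, Silver 2.945.
Rounding up: Teal 3, Blue 3, Gold 4, Violet 5, Green 3, Silver 3 (total 21).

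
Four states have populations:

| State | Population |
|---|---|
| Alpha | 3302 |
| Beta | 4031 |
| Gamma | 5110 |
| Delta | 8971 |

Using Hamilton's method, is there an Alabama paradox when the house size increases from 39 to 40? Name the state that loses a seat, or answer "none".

At 39 seats: Alpha 6, Beta 8, Gamma 9, Delta 16.
At 40 seats: Alpha 6, Beta 7, Gamma 10, Delta 17.
Beta drops from 8 to 7.

Beta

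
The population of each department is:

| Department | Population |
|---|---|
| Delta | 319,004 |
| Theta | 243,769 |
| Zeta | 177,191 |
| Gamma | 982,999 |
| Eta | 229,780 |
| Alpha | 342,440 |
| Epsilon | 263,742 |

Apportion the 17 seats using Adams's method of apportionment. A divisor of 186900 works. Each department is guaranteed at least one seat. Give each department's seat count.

Delta 2, Theta 2, Zeta 1, Gamma 6, Eta 2, Alpha 2, Epsilon 2

With modified divisor 186900: modified quotas Delta 1.707, Theta 1.304, Zeta 0.948, Gamma 5.259, Eta 1.229, Alpha 1.832, Epsilon 1.411.
Rounding up: Delta 2, Theta 2, Zeta 1, Gamma 6, Eta 2, Alpha 2, Epsilon 2 (total 17).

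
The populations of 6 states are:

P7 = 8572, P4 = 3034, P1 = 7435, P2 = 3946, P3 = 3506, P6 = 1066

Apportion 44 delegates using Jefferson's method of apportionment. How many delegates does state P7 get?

14

Standard divisor 27559/44 ≈ 626.341; standard quotas: P7 13.686, P4 4.844, P1 11.871, P2 6.300, P3 5.598, P6 1.702.
Rounding down gives 13, 4, 11, 6, 5, 1 = 40 seats, so the divisor must be adjusted.
With modified divisor 580: modified quotas P7 14.779, P4 5.231, P1 12.819, P2 6.803, P3 6.045, P6 1.838.
Rounding down: P7 14, P4 5, P1 12, P2 6, P3 6, P6 1 (total 44).
P7 receives 14.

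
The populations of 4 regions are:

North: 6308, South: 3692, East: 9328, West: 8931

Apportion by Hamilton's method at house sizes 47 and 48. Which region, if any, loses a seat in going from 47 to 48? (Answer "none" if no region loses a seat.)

At 47 seats: North 10, South 6, East 16, West 15.
At 48 seats: North 11, South 6, East 16, West 15.
No region's allocation decreased.

none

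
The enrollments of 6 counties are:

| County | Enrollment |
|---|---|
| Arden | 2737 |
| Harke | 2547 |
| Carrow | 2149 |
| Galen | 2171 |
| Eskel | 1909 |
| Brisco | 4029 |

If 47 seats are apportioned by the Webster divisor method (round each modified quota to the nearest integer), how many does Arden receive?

8

Standard divisor 15542/47 ≈ 330.681; standard quotas: Arden 8.277, Harke 7.702, Carrow 6.499, Galen 6.565, Eskel 5.773, Brisco 12.184.
Rounding to the nearest integer gives Arden 8, Harke 8, Carrow 6, Galen 7, Eskel 6, Brisco 12 — total 47, matching the house size, so no adjustment is needed.
Arden receives 8.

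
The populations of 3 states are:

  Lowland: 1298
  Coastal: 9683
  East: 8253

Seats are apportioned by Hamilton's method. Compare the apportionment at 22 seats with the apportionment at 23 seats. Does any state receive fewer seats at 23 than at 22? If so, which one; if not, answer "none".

Lowland

At 22 seats: Lowland 2, Coastal 11, East 9.
At 23 seats: Lowland 1, Coastal 12, East 10.
Lowland drops from 2 to 1.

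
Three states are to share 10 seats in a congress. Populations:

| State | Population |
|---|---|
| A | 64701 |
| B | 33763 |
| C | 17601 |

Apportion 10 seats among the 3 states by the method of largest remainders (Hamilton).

Total 116065; standard divisor 116065/10 ≈ 11606.5.
Standard quotas: A 5.5745, B 2.9090, C 1.5165.
Lower quotas: A 5, B 2, C 1 (sum 8, leaving 2 seats).
Remainders in descending order: B 0.9090, A 0.5745, C 0.5165.
The surplus seats go to B, A.

A 6; B 3; C 1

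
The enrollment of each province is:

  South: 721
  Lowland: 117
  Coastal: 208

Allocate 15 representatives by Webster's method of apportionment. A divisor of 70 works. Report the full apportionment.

With modified divisor 70: modified quotas South 10.300, Lowland 1.671, Coastal 2.971.
Rounding to the nearest integer: South 10, Lowland 2, Coastal 3 (total 15).

South 10, Lowland 2, Coastal 3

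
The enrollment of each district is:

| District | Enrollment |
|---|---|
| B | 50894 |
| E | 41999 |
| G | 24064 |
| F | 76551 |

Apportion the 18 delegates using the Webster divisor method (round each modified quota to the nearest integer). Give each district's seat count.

Standard divisor 193508/18 ≈ 10750.444; standard quotas: B 4.734, E 3.907, G 2.238, F 7.121.
Rounding to the nearest integer gives B 5, E 4, G 2, F 7 — total 18, matching the house size, so no adjustment is needed.

B 5, E 4, G 2, F 7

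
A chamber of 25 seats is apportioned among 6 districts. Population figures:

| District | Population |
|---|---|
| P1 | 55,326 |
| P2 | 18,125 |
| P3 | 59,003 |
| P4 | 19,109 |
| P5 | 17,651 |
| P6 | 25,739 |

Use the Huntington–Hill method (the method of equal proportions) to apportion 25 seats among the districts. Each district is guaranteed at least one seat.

P1 7; P2 2; P3 8; P4 3; P5 2; P6 3

With divisor 7616: modified quotas P1 7.264, P2 2.380, P3 7.747, P4 2.509, P5 2.318, P6 3.380.
Geometric-mean thresholds: P1 √(7·8)=7.483, P2 √(2·3)=2.449, P3 √(7·8)=7.483, P4 √(2·3)=2.449, P5 √(2·3)=2.449, P6 √(3·4)=3.464.
Each quota rounded against its threshold gives P1 7, P2 2, P3 8, P4 3, P5 2, P6 3 (total 25).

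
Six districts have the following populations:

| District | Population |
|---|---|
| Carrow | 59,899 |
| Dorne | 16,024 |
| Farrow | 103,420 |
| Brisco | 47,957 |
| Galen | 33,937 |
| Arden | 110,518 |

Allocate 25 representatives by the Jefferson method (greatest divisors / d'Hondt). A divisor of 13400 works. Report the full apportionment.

Carrow 4; Dorne 1; Farrow 7; Brisco 3; Galen 2; Arden 8

With modified divisor 13400: modified quotas Carrow 4.470, Dorne 1.196, Farrow 7.718, Brisco 3.579, Galen 2.533, Arden 8.248.
Rounding down: Carrow 4, Dorne 1, Farrow 7, Brisco 3, Galen 2, Arden 8 (total 25).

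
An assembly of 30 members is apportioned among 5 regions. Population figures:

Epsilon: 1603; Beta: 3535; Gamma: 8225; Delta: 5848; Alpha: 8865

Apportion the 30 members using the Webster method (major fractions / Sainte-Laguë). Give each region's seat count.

Epsilon=2, Beta=4, Gamma=9, Delta=6, Alpha=9

Standard divisor 28076/30 ≈ 935.867; standard quotas: Epsilon 1.713, Beta 3.777, Gamma 8.789, Delta 6.249, Alpha 9.473.
Rounding to the nearest integer gives Epsilon 2, Beta 4, Gamma 9, Delta 6, Alpha 9 — total 30, matching the house size, so no adjustment is needed.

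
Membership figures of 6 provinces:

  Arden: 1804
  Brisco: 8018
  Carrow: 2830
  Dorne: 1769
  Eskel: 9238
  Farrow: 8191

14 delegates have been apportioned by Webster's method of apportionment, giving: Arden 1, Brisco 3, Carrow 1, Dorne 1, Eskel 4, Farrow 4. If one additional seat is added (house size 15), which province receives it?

Brisco

Priority for the next seat is population ÷ (current seats + 0.5).
Priorities: Arden 1202.667, Brisco 2290.857, Carrow 1886.667, Dorne 1179.333, Eskel 2052.889, Farrow 1820.222.
Highest priority: Brisco.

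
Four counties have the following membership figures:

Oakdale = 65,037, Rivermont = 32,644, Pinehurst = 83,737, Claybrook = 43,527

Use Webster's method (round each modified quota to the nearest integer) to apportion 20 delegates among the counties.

Standard divisor 224945/20 ≈ 11247.25; standard quotas: Oakdale 5.782, Rivermont 2.902, Pinehurst 7.445, Claybrook 3.870.
Rounding to the nearest integer gives Oakdale 6, Rivermont 3, Pinehurst 7, Claybrook 4 — total 20, matching the house size, so no adjustment is needed.

Oakdale=6, Rivermont=3, Pinehurst=7, Claybrook=4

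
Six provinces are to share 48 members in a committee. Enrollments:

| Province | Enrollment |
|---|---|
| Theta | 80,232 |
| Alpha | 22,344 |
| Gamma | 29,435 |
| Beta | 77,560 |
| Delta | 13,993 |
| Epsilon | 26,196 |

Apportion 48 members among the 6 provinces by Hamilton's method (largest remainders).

Theta 15; Alpha 4; Gamma 6; Beta 15; Delta 3; Epsilon 5

Standard divisor: 249760 ÷ 48 ≈ 5203.333.
Standard quotas: Theta 15.4193, Alpha 4.2942, Gamma 5.6570, Beta 14.9058, Delta 2.6892, Epsilon 5.0345.
Lower quotas: Theta 15, Alpha 4, Gamma 5, Beta 14, Delta 2, Epsilon 5 (sum 45, leaving 3 seats).
Remainders in descending order: Beta 0.9058, Delta 0.6892, Gamma 0.6570, Theta 0.4193, Alpha 0.2942, Epsilon 0.0345.
Largest remainders: Beta, Delta, Gamma receive the extra seats.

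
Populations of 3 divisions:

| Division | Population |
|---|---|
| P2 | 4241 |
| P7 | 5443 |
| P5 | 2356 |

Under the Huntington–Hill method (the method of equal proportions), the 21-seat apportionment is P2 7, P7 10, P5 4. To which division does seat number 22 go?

P2

Priority for the next seat is population ÷ (√(s·(s+1))).
Priorities: P2 566.727, P7 518.970, P5 526.818.
Highest priority: P2.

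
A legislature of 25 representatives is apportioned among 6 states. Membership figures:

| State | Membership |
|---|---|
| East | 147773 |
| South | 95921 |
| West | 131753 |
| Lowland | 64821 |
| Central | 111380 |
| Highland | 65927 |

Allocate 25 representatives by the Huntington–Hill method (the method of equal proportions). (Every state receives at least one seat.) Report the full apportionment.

East: 6, South: 4, West: 5, Lowland: 3, Central: 4, Highland: 3

With divisor 25684: modified quotas East 5.754, South 3.735, West 5.130, Lowland 2.524, Central 4.337, Highland 2.567.
Geometric-mean thresholds: East √(5·6)=5.477, South √(3·4)=3.464, West √(5·6)=5.477, Lowland √(2·3)=2.449, Central √(4·5)=4.472, Highland √(2·3)=2.449.
Each quota rounded against its threshold gives East 6, South 4, West 5, Lowland 3, Central 4, Highland 3 (total 25).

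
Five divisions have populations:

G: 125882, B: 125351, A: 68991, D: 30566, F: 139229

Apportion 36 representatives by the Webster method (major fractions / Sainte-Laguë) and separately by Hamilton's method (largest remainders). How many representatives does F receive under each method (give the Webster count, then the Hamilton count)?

Webster: G 9, B 9, A 5, D 2, F 11.
Hamilton: G 10, B 9, A 5, D 2, F 10.
F gets 11 under Webster and 10 under Hamilton.

11 and 10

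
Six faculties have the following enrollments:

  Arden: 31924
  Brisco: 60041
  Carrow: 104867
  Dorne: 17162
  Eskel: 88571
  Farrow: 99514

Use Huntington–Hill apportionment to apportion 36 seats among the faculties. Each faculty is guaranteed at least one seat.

With divisor 11391: modified quotas Arden 2.803, Brisco 5.271, Carrow 9.206, Dorne 1.507, Eskel 7.776, Farrow 8.736.
Geometric-mean thresholds: Arden √(2·3)=2.449, Brisco √(5·6)=5.477, Carrow √(9·10)=9.487, Dorne √(1·2)=1.414, Eskel √(7·8)=7.483, Farrow √(8·9)=8.485.
Each quota rounded against its threshold gives Arden 3, Brisco 5, Carrow 9, Dorne 2, Eskel 8, Farrow 9 (total 36).

Arden=3, Brisco=5, Carrow=9, Dorne=2, Eskel=8, Farrow=9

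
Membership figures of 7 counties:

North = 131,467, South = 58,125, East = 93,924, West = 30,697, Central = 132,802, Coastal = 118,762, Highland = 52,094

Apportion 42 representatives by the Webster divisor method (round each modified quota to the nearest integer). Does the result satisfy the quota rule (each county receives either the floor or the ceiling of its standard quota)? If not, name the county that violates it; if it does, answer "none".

none

Standard quotas: North 8.937, South 3.951, East 6.385, West 2.087, Central 9.027, Coastal 8.073, Highland 3.541.
Webster allocation: North 9, South 4, East 6, West 2, Central 9, Coastal 8, Highland 4.
Every allocation lies between the lower and upper quota.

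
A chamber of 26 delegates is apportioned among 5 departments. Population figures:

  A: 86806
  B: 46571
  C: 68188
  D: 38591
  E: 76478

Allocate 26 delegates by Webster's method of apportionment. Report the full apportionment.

A: 7, B: 4, C: 6, D: 3, E: 6

Standard divisor 316634/26 ≈ 12178.231; standard quotas: A 7.128, B 3.824, C 5.599, D 3.169, E 6.280.
Rounding to the nearest integer gives A 7, B 4, C 6, D 3, E 6 — total 26, matching the house size, so no adjustment is needed.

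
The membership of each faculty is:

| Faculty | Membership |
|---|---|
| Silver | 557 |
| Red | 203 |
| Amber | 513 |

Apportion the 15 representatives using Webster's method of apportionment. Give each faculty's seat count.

Silver=7, Red=2, Amber=6

Standard divisor 1273/15 ≈ 84.867; standard quotas: Silver 6.563, Red 2.392, Amber 6.045.
Rounding to the nearest integer gives Silver 7, Red 2, Amber 6 — total 15, matching the house size, so no adjustment is needed.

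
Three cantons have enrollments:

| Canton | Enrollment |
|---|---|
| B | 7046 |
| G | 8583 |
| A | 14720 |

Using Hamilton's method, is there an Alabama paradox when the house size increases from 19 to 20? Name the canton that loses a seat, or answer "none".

B

At 19 seats: B 5, G 5, A 9.
At 20 seats: B 4, G 6, A 10.
B drops from 5 to 4.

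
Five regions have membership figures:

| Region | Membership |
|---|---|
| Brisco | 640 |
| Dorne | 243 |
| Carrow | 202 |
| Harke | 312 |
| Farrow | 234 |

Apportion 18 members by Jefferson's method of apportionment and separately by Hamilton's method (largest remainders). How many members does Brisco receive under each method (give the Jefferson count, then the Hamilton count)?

8 and 7

Jefferson: Brisco 8, Dorne 3, Carrow 2, Harke 3, Farrow 2.
Hamilton: Brisco 7, Dorne 3, Carrow 2, Harke 3, Farrow 3.
Brisco gets 8 under Jefferson and 7 under Hamilton.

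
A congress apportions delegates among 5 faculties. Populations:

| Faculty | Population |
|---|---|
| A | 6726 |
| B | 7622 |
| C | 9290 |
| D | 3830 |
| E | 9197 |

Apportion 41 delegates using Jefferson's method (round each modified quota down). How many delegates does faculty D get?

Standard divisor 36665/41 ≈ 894.268; standard quotas: A 7.521, B 8.523, C 10.388, D 4.283, E 10.284.
Rounding down gives 7, 8, 10, 4, 10 = 39 seats, so the divisor must be adjusted.
With modified divisor 843: modified quotas A 7.979, B 9.042, C 11.020, D 4.543, E 10.910.
Rounding down: A 7, B 9, C 11, D 4, E 10 (total 41).
D receives 4.

4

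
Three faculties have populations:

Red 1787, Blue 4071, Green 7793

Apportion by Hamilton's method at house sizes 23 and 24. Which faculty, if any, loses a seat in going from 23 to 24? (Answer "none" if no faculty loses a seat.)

none

At 23 seats: Red 3, Blue 7, Green 13.
At 24 seats: Red 3, Blue 7, Green 14.
No faculty's allocation decreased.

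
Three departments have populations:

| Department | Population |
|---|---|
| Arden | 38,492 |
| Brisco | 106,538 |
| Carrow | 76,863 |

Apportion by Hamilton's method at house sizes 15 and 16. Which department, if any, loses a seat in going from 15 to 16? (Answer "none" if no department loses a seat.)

At 15 seats: Arden 3, Brisco 7, Carrow 5.
At 16 seats: Arden 3, Brisco 8, Carrow 5.
No department's allocation decreased.

none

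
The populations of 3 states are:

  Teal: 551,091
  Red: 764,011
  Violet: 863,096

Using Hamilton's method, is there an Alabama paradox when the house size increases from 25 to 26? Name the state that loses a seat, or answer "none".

At 25 seats: Teal 6, Red 9, Violet 10.
At 26 seats: Teal 7, Red 9, Violet 10.
No state's allocation decreased.

none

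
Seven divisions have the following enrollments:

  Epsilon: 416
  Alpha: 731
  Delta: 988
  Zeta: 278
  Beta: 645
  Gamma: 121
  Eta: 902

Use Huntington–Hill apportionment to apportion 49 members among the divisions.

With divisor 85.8: modified quotas Epsilon 4.848, Alpha 8.520, Delta 11.515, Zeta 3.240, Beta 7.517, Gamma 1.410, Eta 10.513.
Geometric-mean thresholds: Epsilon √(4·5)=4.472, Alpha √(8·9)=8.485, Delta √(11·12)=11.489, Zeta √(3·4)=3.464, Beta √(7·8)=7.483, Gamma √(1·2)=1.414, Eta √(10·11)=10.488.
Each quota rounded against its threshold gives Epsilon 5, Alpha 9, Delta 12, Zeta 3, Beta 8, Gamma 1, Eta 11 (total 49).

Epsilon 5; Alpha 9; Delta 12; Zeta 3; Beta 8; Gamma 1; Eta 11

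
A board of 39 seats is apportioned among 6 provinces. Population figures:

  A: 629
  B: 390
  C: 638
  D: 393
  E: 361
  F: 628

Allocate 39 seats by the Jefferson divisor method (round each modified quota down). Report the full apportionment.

Standard divisor 3039/39 ≈ 77.923; standard quotas: A 8.072, B 5.005, C 8.188, D 5.043, E 4.633, F 8.059.
Rounding down gives 8, 5, 8, 5, 4, 8 = 38 seats, so the divisor must be adjusted.
With modified divisor 71.5: modified quotas A 8.797, B 5.455, C 8.923, D 5.497, E 5.049, F 8.783.
Rounding down: A 8, B 5, C 8, D 5, E 5, F 8 (total 39).

A 8; B 5; C 8; D 5; E 5; F 8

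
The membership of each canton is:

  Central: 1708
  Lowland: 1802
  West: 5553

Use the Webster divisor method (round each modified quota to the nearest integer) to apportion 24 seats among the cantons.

Standard divisor 9063/24 ≈ 377.625; standard quotas: Central 4.523, Lowland 4.772, West 14.705.
Rounding to the nearest integer gives 5, 5, 15 = 25 seats, so the divisor must be adjusted.
With modified divisor 381.3: modified quotas Central 4.479, Lowland 4.726, West 14.563.
Rounding to the nearest integer: Central 4, Lowland 5, West 15 (total 24).

Central 4; Lowland 5; West 15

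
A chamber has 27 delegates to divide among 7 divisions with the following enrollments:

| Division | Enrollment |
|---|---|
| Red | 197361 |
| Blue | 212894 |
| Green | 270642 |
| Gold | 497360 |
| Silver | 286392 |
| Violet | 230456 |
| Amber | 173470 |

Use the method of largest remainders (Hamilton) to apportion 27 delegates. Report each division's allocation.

Total 1868575; standard divisor 1868575/27 ≈ 69206.481.
Standard quotas: Red 2.8518, Blue 3.0762, Green 3.9106, Gold 7.1866, Silver 4.1382, Violet 3.3300, Amber 2.5066.
Lower quotas: Red 2, Blue 3, Green 3, Gold 7, Silver 4, Violet 3, Amber 2 (sum 24, leaving 3 seats).
Remainders in descending order: Green 0.9106, Red 0.8518, Amber 0.5066, Violet 0.3300, Gold 0.1866, Silver 0.1382, Blue 0.0762.
The surplus seats go to Green, Red, Amber.

Red=3, Blue=3, Green=4, Gold=7, Silver=4, Violet=3, Amber=3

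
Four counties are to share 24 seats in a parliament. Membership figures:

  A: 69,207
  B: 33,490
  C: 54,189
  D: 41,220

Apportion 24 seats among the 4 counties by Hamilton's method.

A=8, B=4, C=7, D=5

Total 198106; standard divisor 198106/24 ≈ 8254.417.
Standard quotas: A 8.3842, B 4.0572, C 6.5648, D 4.9937.
Lower quotas: A 8, B 4, C 6, D 4 (sum 22, leaving 2 seats).
Remainders in descending order: D 0.9937, C 0.5648, A 0.3842, B 0.0572.
The surplus seats go to D, C.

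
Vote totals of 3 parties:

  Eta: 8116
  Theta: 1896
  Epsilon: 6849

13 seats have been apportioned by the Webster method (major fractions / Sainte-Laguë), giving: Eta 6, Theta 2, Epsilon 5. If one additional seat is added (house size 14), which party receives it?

Eta

Priority for the next seat is population ÷ (current seats + 0.5).
Priorities: Eta 1248.615, Theta 758.400, Epsilon 1245.273.
Highest priority: Eta.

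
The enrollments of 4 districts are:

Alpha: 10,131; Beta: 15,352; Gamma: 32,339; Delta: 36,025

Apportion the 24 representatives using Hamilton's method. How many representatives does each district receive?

Standard divisor: 93847 ÷ 24 ≈ 3910.292.
Standard quotas: Alpha 2.5909, Beta 3.9260, Gamma 8.2702, Delta 9.2129.
Lower quotas: Alpha 2, Beta 3, Gamma 8, Delta 9 (sum 22, leaving 2 seats).
Remainders in descending order: Beta 0.9260, Alpha 0.5909, Gamma 0.2702, Delta 0.2129.
The surplus seats go to Beta, Alpha.

Alpha 3, Beta 4, Gamma 8, Delta 9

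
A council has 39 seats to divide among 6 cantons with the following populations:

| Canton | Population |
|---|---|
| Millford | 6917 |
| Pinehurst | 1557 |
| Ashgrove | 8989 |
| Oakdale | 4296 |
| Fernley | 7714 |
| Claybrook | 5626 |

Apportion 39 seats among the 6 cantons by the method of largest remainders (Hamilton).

The standard divisor is 35099/39 ≈ 899.974.
Standard quotas: Millford 7.6858, Pinehurst 1.7300, Ashgrove 9.9881, Oakdale 4.7735, Fernley 8.5714, Claybrook 6.2513.
Lower quotas: Millford 7, Pinehurst 1, Ashgrove 9, Oakdale 4, Fernley 8, Claybrook 6 (sum 35, leaving 4 seats).
Remainders in descending order: Ashgrove 0.9881, Oakdale 0.7735, Pinehurst 0.7300, Millford 0.6858, Fernley 0.5714, Claybrook 0.2513.
The surplus seats go to Ashgrove, Oakdale, Pinehurst, Millford.

Millford 8, Pinehurst 2, Ashgrove 10, Oakdale 5, Fernley 8, Claybrook 6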